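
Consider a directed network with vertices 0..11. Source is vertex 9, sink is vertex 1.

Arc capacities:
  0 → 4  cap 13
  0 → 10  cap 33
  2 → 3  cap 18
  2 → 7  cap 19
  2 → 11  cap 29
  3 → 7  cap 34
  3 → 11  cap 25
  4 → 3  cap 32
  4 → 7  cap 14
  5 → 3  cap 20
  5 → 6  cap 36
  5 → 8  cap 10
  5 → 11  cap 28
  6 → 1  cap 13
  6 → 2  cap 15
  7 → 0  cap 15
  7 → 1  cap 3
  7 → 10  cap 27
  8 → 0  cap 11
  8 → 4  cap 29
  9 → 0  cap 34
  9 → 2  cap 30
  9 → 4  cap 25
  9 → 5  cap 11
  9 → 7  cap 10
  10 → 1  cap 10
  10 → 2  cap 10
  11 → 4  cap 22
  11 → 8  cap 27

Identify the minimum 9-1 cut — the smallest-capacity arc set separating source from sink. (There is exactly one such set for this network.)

augment #1: 9→7→1 push 3
augment #2: 9→0→10→1 push 10
augment #3: 9→5→6→1 push 11
max flow = 24; residual-reachable set from 9 gives S-side
cut edges (S→T): {(7,1), (9,5), (10,1)} total cap 24

Min-cut arcs: {(7,1), (9,5), (10,1)} (total capacity 24)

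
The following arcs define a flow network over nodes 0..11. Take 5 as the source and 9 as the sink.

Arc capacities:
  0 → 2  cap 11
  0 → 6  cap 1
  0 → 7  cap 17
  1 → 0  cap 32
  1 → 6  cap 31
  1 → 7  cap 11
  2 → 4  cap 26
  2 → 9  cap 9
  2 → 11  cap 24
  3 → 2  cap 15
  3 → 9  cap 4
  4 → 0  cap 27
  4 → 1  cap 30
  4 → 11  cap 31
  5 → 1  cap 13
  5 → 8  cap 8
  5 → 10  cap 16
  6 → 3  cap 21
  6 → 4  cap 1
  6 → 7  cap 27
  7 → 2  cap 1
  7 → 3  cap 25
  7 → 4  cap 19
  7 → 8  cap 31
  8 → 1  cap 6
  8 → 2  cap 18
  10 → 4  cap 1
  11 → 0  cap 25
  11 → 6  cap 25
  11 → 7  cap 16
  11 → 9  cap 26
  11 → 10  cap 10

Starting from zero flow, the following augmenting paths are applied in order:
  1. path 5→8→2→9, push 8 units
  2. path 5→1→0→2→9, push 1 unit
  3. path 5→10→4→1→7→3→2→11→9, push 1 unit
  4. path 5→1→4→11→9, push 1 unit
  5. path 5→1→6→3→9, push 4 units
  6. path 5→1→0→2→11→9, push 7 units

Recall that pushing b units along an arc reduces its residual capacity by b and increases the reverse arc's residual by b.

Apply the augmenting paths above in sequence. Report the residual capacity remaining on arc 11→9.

Residual capacity of (11,9): 17

after path 1 (5→8→2→9, push 8): res(11,9)=26
after path 2 (5→1→0→2→9, push 1): res(11,9)=26
after path 3 (5→10→4→1→7→3→2→11→9, push 1): res(11,9)=25
after path 4 (5→1→4→11→9, push 1): res(11,9)=24
after path 5 (5→1→6→3→9, push 4): res(11,9)=24
after path 6 (5→1→0→2→11→9, push 7): res(11,9)=17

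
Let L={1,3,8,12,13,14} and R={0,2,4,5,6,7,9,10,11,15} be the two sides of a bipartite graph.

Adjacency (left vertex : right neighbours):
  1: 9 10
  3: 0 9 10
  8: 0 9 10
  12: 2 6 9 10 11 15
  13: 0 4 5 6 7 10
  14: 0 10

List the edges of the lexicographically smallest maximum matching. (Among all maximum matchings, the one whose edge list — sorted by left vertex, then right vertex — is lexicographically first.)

|M| = 5 (so the lex-smallest maximum matching has 5 edges)
process left vertices in ascending order; for each, take the smallest-labelled available neighbour that still permits 5 edges overall, or leave it unmatched if none does
lex-smallest matching: {1-9, 3-0, 8-10, 12-2, 13-4}

Lex-smallest maximum matching: {(1,9), (3,0), (8,10), (12,2), (13,4)}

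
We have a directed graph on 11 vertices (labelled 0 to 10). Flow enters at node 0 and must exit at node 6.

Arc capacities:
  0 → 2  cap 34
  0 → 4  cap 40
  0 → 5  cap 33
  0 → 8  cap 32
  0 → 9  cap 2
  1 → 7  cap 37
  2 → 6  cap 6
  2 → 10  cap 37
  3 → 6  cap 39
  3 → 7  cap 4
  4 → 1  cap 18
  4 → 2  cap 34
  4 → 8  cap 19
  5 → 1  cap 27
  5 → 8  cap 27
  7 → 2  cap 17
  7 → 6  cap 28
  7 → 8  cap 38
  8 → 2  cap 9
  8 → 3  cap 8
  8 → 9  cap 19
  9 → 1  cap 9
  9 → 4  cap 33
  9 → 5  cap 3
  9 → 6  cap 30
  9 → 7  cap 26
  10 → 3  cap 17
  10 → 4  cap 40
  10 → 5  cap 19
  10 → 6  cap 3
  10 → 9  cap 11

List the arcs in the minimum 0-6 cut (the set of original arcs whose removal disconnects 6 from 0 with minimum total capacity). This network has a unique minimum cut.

augment #1: 0→2→6 push 6
augment #2: 0→9→6 push 2
augment #3: 0→2→10→6 push 3
augment #4: 0→8→3→6 push 8
augment #5: 0→8→9→6 push 19
augment #6: 0→2→10→3→6 push 17
augment #7: 0→2→10→9→6 push 8
augment #8: 0→4→1→7→6 push 18
augment #9: 0→5→1→7→6 push 10
augment #10: 0→4→2→10→9→6 push 1
max flow = 92; residual-reachable set from 0 gives S-side
cut edges (S→T): {(2,6), (7,6), (8,3), (9,6), (10,3), (10,6)} total cap 92

Min-cut arcs: {(2,6), (7,6), (8,3), (9,6), (10,3), (10,6)} (total capacity 92)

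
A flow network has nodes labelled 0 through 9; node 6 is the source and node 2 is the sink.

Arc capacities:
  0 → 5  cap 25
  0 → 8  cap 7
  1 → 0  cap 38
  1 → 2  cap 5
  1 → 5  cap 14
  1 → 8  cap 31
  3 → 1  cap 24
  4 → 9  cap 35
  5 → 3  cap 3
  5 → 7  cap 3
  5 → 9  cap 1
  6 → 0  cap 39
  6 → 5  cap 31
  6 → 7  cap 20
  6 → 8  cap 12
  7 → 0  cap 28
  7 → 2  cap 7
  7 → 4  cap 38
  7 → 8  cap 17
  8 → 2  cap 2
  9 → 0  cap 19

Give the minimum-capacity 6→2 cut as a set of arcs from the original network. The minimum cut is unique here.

Min-cut arcs: {(5,3), (7,2), (8,2)} (total capacity 12)

augment #1: 6→7→2 push 7
augment #2: 6→8→2 push 2
augment #3: 6→5→3→1→2 push 3
max flow = 12; residual-reachable set from 6 gives S-side
cut edges (S→T): {(5,3), (7,2), (8,2)} total cap 12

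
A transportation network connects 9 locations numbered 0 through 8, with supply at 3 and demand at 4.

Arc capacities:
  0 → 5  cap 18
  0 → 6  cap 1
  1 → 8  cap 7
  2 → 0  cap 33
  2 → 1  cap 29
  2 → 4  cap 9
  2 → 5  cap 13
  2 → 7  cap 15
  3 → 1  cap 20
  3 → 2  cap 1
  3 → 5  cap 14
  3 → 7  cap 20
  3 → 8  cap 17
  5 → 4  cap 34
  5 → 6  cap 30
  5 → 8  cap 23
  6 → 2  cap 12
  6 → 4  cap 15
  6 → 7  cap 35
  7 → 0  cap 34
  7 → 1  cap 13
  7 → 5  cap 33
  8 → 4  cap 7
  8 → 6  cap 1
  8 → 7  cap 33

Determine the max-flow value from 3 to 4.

Maximum flow value: 59

augment #1: 3→2→4 bottleneck 1, total now 1
augment #2: 3→5→4 bottleneck 14, total now 15
augment #3: 3→8→4 bottleneck 7, total now 22
augment #4: 3→7→5→4 bottleneck 20, total now 42
augment #5: 3→8→6→4 bottleneck 1, total now 43
augment #6: 3→8→7→0→6→4 bottleneck 1, total now 44
augment #7: 3→8→7→5→6→4 bottleneck 8, total now 52
augment #8: 3→1→8→7→5→6→4 bottleneck 5, total now 57
augment #9: 3→1→8→7→0→5→6→2→4 bottleneck 2, total now 59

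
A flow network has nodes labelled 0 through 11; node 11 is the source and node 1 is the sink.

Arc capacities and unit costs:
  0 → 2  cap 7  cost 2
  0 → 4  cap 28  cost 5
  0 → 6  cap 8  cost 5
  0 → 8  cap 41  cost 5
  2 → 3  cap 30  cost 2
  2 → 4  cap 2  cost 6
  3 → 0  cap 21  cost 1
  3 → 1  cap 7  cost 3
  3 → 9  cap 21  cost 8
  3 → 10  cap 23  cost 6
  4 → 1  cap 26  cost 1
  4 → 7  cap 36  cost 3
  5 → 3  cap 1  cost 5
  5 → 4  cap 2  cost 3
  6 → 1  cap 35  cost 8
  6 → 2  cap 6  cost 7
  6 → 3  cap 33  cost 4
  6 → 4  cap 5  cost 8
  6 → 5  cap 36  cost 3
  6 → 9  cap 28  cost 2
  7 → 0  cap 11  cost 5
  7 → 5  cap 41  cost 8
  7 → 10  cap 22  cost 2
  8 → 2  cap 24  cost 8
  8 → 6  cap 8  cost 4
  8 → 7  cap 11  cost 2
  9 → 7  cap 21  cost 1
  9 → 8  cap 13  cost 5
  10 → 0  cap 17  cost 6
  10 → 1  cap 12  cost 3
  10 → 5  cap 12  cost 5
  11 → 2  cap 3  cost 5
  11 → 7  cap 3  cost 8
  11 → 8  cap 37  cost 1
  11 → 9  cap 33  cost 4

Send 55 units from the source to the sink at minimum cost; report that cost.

shortest-cost path #1: 11→8→7→10→1 push 11 @ unit cost 8 (adds 88)
shortest-cost path #2: 11→2→3→1 push 3 @ unit cost 10 (adds 30)
shortest-cost path #3: 11→9→7→10→1 push 1 @ unit cost 10 (adds 10)
shortest-cost path #4: 11→8→6→3→1 push 4 @ unit cost 12 (adds 48)
shortest-cost path #5: 11→8→6→5→4→1 push 2 @ unit cost 12 (adds 24)
shortest-cost path #6: 11→8→6→1 push 2 @ unit cost 13 (adds 26)
shortest-cost path #7: 11→8→2→3→6→1 push 4 @ unit cost 15 (adds 60)
shortest-cost path #8: 11→8→2→4→1 push 2 @ unit cost 16 (adds 32)
shortest-cost path #9: 11→9→7→0→4→1 push 11 @ unit cost 16 (adds 176)
shortest-cost path #10: 11→9→7→10→5→6→1 push 2 @ unit cost 17 (adds 34)
shortest-cost path #11: 11→8→2→3→0→4→1 push 11 @ unit cost 18 (adds 198)
shortest-cost path #12: 11→8→2→3→0→6→1 push 1 @ unit cost 25 (adds 25)
shortest-cost path #13: 11→9→7→10→0→6→1 push 1 @ unit cost 26 (adds 26)
total cost = 777

Minimum cost for 55 units: 777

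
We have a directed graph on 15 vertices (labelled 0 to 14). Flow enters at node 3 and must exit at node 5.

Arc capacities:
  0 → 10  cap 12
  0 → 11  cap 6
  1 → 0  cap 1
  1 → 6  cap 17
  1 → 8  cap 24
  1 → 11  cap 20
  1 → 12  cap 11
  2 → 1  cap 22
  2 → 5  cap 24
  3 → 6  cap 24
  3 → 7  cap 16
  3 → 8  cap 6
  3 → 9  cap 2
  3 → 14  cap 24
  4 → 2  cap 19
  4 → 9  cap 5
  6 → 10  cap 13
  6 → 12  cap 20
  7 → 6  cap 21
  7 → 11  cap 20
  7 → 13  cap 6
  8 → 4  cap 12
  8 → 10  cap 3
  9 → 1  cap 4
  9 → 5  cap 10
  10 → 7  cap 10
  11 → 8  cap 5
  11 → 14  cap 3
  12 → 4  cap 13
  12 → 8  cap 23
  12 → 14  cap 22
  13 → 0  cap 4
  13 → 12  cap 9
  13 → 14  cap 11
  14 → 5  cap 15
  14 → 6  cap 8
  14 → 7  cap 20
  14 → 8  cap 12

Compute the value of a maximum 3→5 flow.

Maximum flow value: 41

augment #1: 3→9→5 bottleneck 2, total now 2
augment #2: 3→14→5 bottleneck 15, total now 17
augment #3: 3→8→4→2→5 bottleneck 6, total now 23
augment #4: 3→6→12→4→2→5 bottleneck 13, total now 36
augment #5: 3→14→8→4→9→5 bottleneck 5, total now 41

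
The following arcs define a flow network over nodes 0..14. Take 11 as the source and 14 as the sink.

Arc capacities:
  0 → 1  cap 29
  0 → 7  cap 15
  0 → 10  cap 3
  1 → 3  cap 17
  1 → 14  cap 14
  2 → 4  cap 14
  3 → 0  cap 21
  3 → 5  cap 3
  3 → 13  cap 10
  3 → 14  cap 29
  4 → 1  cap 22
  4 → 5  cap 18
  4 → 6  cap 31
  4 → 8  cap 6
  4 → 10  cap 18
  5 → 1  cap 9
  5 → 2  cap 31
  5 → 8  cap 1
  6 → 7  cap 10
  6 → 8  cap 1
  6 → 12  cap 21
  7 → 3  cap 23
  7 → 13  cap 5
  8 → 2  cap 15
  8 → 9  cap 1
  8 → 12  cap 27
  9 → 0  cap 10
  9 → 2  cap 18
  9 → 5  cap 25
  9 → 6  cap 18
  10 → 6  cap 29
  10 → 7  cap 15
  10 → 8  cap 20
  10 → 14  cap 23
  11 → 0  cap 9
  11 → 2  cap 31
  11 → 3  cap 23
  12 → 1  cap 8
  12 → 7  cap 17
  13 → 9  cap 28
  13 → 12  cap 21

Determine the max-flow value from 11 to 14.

augment #1: 11→3→14 bottleneck 23, total now 23
augment #2: 11→0→1→14 bottleneck 9, total now 32
augment #3: 11→2→4→1→14 bottleneck 5, total now 37
augment #4: 11→2→4→10→14 bottleneck 9, total now 46

Maximum flow value: 46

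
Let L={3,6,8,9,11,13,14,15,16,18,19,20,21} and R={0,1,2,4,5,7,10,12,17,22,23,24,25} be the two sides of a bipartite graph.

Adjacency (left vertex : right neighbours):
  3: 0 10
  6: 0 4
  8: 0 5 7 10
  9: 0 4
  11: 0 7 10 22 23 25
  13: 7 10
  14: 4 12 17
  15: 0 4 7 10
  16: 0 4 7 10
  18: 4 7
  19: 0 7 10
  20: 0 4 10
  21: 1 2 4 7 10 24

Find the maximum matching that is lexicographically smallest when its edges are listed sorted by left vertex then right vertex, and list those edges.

Lex-smallest maximum matching: {(3,0), (6,4), (8,5), (11,22), (13,7), (14,12), (15,10), (21,1)}

|M| = 8 (so the lex-smallest maximum matching has 8 edges)
process left vertices in ascending order; for each, take the smallest-labelled available neighbour that still permits 8 edges overall, or leave it unmatched if none does
lex-smallest matching: {3-0, 6-4, 8-5, 11-22, 13-7, 14-12, 15-10, 21-1}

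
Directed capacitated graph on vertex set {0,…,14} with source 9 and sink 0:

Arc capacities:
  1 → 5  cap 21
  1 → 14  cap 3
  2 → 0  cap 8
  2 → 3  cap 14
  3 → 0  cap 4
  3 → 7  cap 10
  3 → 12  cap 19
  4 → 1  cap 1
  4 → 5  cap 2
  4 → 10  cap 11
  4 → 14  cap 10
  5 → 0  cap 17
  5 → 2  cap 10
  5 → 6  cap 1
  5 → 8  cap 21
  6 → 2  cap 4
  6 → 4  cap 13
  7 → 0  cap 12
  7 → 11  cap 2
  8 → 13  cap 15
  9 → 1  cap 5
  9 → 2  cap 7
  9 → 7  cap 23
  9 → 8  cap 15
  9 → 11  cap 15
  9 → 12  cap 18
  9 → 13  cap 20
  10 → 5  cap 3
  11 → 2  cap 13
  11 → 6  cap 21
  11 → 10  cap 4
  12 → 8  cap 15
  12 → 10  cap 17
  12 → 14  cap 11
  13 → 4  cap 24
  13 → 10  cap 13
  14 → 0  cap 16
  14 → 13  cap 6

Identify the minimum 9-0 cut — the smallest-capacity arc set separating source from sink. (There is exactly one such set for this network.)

Min-cut arcs: {(2,0), (3,0), (4,1), (4,5), (7,0), (9,1), (10,5), (14,0)} (total capacity 51)

augment #1: 9→2→0 push 7
augment #2: 9→7→0 push 12
augment #3: 9→1→5→0 push 5
augment #4: 9→11→2→0 push 1
augment #5: 9→12→14→0 push 11
augment #6: 9→11→2→3→0 push 4
augment #7: 9→11→10→5→0 push 3
augment #8: 9→13→4→5→0 push 2
augment #9: 9→13→4→14→0 push 5
augment #10: 9→13→4→1→5→0 push 1
max flow = 51; residual-reachable set from 9 gives S-side
cut edges (S→T): {(2,0), (3,0), (4,1), (4,5), (7,0), (9,1), (10,5), (14,0)} total cap 51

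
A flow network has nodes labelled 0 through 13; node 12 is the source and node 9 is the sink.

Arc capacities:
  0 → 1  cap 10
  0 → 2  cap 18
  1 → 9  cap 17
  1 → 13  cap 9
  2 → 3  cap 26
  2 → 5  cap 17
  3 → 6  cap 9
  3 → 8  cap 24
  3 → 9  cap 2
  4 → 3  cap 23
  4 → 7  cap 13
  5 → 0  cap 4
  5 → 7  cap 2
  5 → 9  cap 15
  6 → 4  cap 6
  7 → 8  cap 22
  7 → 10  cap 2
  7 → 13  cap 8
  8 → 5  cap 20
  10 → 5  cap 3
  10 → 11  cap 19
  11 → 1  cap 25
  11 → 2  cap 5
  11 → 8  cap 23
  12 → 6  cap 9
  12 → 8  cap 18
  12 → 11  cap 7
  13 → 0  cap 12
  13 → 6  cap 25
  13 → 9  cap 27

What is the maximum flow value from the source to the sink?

augment #1: 12→8→5→9 bottleneck 15, total now 15
augment #2: 12→11→1→9 bottleneck 7, total now 22
augment #3: 12→6→4→3→9 bottleneck 2, total now 24
augment #4: 12→6→4→7→13→9 bottleneck 4, total now 28
augment #5: 12→8→5→0→1→9 bottleneck 3, total now 31

Maximum flow value: 31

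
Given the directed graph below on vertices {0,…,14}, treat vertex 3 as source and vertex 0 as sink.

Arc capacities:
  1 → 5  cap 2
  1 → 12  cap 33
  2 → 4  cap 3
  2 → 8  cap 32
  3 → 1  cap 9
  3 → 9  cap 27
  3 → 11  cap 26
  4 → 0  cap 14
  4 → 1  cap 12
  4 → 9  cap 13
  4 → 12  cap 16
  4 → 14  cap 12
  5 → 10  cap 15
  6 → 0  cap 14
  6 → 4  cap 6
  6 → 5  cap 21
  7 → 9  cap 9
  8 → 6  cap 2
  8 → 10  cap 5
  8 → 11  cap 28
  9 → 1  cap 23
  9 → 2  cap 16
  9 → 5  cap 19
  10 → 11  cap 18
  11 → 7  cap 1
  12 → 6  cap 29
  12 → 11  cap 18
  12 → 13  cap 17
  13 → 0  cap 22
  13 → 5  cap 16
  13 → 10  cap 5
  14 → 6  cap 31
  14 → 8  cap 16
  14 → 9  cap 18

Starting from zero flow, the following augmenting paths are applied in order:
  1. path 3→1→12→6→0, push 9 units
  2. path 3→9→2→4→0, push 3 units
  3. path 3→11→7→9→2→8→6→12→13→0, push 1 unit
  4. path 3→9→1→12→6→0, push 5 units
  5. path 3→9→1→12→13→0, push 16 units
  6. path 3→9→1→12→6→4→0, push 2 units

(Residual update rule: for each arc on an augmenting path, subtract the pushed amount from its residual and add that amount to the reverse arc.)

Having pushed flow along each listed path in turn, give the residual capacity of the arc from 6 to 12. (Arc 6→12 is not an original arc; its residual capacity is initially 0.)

Residual capacity of (6,12): 15

after path 1 (3→1→12→6→0, push 9): res(6,12)=9
after path 2 (3→9→2→4→0, push 3): res(6,12)=9
after path 3 (3→11→7→9→2→8→6→12→13→0, push 1): res(6,12)=8
after path 4 (3→9→1→12→6→0, push 5): res(6,12)=13
after path 5 (3→9→1→12→13→0, push 16): res(6,12)=13
after path 6 (3→9→1→12→6→4→0, push 2): res(6,12)=15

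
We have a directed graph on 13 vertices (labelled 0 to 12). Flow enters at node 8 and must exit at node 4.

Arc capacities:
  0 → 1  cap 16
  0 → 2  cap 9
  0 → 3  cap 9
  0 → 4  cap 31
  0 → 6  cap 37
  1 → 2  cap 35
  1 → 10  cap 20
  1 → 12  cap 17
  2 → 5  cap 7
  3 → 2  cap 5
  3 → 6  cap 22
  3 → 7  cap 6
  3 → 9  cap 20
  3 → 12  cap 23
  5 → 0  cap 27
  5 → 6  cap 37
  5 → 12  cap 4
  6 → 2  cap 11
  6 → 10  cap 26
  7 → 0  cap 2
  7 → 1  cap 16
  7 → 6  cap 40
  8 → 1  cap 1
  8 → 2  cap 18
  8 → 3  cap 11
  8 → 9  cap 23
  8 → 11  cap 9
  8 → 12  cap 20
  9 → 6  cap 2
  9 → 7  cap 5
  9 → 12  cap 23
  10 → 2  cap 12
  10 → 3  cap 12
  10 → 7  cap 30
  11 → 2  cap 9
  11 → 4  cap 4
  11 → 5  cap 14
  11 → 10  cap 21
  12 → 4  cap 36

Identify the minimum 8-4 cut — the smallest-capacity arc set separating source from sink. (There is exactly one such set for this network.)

augment #1: 8→11→4 push 4
augment #2: 8→12→4 push 20
augment #3: 8→1→12→4 push 1
augment #4: 8→3→12→4 push 11
augment #5: 8→9→12→4 push 4
augment #6: 8→2→5→0→4 push 7
augment #7: 8→9→7→0→4 push 2
augment #8: 8→11→5→0→4 push 5
max flow = 54; residual-reachable set from 8 gives S-side
cut edges (S→T): {(2,5), (7,0), (8,11), (12,4)} total cap 54

Min-cut arcs: {(2,5), (7,0), (8,11), (12,4)} (total capacity 54)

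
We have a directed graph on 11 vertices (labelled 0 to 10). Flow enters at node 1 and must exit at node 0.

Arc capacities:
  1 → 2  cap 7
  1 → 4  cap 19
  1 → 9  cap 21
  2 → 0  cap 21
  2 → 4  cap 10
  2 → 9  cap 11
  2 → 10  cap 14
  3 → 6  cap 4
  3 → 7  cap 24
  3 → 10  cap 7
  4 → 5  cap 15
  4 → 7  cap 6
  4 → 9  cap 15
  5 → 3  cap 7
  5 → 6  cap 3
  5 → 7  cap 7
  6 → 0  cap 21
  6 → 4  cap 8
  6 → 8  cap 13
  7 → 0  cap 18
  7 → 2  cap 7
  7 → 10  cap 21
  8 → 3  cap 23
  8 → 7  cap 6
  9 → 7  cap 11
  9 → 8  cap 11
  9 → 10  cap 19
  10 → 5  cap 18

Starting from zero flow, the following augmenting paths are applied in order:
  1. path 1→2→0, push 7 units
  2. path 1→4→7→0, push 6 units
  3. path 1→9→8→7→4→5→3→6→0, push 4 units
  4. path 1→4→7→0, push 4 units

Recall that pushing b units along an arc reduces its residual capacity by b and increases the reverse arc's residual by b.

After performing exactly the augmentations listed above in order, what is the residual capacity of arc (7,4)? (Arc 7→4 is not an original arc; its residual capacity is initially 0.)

after path 1 (1→2→0, push 7): res(7,4)=0
after path 2 (1→4→7→0, push 6): res(7,4)=6
after path 3 (1→9→8→7→4→5→3→6→0, push 4): res(7,4)=2
after path 4 (1→4→7→0, push 4): res(7,4)=6

Residual capacity of (7,4): 6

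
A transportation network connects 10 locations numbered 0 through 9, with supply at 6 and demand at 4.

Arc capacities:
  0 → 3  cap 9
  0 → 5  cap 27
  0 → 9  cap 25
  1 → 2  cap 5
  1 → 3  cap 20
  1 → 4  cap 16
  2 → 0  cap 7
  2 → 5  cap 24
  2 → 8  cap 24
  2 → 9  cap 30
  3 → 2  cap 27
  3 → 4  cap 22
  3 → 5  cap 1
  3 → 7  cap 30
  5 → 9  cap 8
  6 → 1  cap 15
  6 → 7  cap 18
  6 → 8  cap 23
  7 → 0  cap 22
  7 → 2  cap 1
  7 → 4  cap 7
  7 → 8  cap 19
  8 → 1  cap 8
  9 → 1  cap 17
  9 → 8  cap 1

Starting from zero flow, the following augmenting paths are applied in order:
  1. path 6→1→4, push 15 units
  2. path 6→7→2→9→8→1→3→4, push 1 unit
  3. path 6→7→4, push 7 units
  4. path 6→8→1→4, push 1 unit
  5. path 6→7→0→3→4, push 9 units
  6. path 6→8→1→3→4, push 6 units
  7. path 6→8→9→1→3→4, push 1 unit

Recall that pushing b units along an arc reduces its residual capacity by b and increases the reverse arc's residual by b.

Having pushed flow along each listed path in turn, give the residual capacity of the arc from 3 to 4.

Residual capacity of (3,4): 5

after path 1 (6→1→4, push 15): res(3,4)=22
after path 2 (6→7→2→9→8→1→3→4, push 1): res(3,4)=21
after path 3 (6→7→4, push 7): res(3,4)=21
after path 4 (6→8→1→4, push 1): res(3,4)=21
after path 5 (6→7→0→3→4, push 9): res(3,4)=12
after path 6 (6→8→1→3→4, push 6): res(3,4)=6
after path 7 (6→8→9→1→3→4, push 1): res(3,4)=5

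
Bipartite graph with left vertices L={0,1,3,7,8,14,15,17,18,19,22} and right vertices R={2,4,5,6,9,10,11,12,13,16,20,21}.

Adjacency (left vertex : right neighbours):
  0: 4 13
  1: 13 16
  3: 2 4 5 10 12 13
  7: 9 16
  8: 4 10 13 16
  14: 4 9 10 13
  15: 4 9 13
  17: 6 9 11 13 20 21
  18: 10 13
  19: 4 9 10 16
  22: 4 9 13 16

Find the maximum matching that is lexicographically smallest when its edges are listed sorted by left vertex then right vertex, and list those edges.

|M| = 7 (so the lex-smallest maximum matching has 7 edges)
process left vertices in ascending order; for each, take the smallest-labelled available neighbour that still permits 7 edges overall, or leave it unmatched if none does
lex-smallest matching: {0-4, 1-13, 3-2, 7-9, 8-10, 17-6, 19-16}

Lex-smallest maximum matching: {(0,4), (1,13), (3,2), (7,9), (8,10), (17,6), (19,16)}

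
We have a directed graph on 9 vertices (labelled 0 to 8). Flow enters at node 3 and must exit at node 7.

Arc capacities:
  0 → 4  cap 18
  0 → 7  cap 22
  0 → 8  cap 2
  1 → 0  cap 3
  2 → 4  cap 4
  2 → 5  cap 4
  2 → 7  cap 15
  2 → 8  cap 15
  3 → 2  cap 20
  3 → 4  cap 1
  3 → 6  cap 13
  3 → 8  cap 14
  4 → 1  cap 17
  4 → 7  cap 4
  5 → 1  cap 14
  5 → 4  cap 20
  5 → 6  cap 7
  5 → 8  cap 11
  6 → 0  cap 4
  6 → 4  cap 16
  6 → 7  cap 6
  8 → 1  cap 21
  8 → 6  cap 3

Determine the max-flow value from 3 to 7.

Maximum flow value: 32

augment #1: 3→2→7 bottleneck 15, total now 15
augment #2: 3→4→7 bottleneck 1, total now 16
augment #3: 3→6→7 bottleneck 6, total now 22
augment #4: 3→2→4→7 bottleneck 3, total now 25
augment #5: 3→6→0→7 bottleneck 4, total now 29
augment #6: 3→8→1→0→7 bottleneck 3, total now 32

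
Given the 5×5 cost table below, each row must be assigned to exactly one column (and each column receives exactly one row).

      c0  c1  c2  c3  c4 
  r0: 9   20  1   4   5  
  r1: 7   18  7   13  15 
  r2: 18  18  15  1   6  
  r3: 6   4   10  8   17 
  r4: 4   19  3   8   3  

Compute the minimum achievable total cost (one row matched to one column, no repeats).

optimal assignment: row0→col2 (cost 1), row1→col0 (cost 7), row2→col3 (cost 1), row3→col1 (cost 4), row4→col4 (cost 3)
total = 1 + 7 + 1 + 4 + 3 = 16

Minimum assignment cost: 16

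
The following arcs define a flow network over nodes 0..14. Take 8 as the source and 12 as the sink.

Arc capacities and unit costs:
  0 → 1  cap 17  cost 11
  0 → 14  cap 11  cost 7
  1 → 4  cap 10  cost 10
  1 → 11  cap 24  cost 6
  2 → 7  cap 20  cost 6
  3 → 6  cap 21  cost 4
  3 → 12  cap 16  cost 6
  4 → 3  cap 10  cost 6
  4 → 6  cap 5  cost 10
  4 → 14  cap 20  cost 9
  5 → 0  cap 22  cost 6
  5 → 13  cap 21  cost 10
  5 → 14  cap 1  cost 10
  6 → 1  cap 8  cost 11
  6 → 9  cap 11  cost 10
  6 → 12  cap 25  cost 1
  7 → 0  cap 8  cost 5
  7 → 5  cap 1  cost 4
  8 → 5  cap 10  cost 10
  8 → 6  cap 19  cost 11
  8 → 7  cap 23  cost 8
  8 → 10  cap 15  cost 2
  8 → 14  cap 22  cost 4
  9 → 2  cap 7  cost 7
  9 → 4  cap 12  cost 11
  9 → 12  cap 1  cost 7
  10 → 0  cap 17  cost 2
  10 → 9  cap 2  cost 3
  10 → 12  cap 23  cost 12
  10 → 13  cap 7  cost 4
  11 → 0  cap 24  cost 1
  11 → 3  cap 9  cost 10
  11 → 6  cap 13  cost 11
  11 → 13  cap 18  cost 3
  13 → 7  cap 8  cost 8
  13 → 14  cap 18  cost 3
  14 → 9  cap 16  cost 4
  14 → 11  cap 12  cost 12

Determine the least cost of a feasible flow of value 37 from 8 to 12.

Minimum cost for 37 units: 509

shortest-cost path #1: 8→6→12 push 19 @ unit cost 12 (adds 228)
shortest-cost path #2: 8→10→9→12 push 1 @ unit cost 12 (adds 12)
shortest-cost path #3: 8→10→12 push 14 @ unit cost 14 (adds 196)
shortest-cost path #4: 8→14→9→10→12 push 1 @ unit cost 17 (adds 17)
shortest-cost path #5: 8→14→11→6→12 push 2 @ unit cost 28 (adds 56)
total cost = 509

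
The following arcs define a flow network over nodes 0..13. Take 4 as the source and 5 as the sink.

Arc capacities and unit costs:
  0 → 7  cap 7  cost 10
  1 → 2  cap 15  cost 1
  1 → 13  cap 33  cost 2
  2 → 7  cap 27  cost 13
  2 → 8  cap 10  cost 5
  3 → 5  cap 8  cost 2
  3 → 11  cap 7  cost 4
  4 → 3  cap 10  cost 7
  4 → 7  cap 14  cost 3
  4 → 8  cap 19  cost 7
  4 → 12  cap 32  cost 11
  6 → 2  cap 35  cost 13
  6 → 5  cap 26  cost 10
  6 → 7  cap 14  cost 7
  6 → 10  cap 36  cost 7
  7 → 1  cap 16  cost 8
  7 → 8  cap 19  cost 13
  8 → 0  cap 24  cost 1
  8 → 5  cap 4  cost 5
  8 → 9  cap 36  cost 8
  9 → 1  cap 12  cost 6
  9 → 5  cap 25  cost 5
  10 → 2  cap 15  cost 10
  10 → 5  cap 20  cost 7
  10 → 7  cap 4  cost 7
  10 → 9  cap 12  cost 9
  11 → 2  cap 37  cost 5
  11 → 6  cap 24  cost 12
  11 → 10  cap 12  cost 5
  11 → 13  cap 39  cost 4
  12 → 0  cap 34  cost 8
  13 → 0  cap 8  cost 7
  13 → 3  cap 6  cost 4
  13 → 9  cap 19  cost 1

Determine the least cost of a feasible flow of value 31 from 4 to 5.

Minimum cost for 31 units: 486

shortest-cost path #1: 4→3→5 push 8 @ unit cost 9 (adds 72)
shortest-cost path #2: 4→8→5 push 4 @ unit cost 12 (adds 48)
shortest-cost path #3: 4→7→1→13→9→5 push 14 @ unit cost 19 (adds 266)
shortest-cost path #4: 4→8→9→5 push 5 @ unit cost 20 (adds 100)
total cost = 486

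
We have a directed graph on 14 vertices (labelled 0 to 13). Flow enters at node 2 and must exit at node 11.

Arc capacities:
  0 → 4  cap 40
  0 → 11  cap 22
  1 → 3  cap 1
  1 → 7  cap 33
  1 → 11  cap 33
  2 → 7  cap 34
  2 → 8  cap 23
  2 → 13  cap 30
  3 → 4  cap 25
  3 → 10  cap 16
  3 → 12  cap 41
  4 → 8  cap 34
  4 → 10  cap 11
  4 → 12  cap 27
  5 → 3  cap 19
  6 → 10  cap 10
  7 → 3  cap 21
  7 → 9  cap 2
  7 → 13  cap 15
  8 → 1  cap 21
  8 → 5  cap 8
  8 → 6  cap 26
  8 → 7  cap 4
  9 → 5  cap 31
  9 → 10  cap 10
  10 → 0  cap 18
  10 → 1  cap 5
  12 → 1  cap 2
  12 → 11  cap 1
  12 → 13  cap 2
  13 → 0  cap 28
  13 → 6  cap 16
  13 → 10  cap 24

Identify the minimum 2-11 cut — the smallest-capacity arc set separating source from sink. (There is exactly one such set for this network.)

augment #1: 2→8→1→11 push 21
augment #2: 2→13→0→11 push 22
augment #3: 2→7→3→12→11 push 1
augment #4: 2→13→10→1→11 push 5
augment #5: 2→7→3→12→1→11 push 2
max flow = 51; residual-reachable set from 2 gives S-side
cut edges (S→T): {(0,11), (8,1), (10,1), (12,1), (12,11)} total cap 51

Min-cut arcs: {(0,11), (8,1), (10,1), (12,1), (12,11)} (total capacity 51)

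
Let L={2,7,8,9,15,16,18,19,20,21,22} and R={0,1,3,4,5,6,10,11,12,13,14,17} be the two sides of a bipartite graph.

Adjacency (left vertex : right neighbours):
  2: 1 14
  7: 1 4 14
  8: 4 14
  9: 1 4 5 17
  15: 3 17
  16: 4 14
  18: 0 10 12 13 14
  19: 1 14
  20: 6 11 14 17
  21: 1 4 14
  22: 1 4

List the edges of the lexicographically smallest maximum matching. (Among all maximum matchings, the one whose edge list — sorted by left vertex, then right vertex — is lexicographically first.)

|M| = 7 (so the lex-smallest maximum matching has 7 edges)
process left vertices in ascending order; for each, take the smallest-labelled available neighbour that still permits 7 edges overall, or leave it unmatched if none does
lex-smallest matching: {2-1, 7-4, 8-14, 9-5, 15-3, 18-0, 20-6}

Lex-smallest maximum matching: {(2,1), (7,4), (8,14), (9,5), (15,3), (18,0), (20,6)}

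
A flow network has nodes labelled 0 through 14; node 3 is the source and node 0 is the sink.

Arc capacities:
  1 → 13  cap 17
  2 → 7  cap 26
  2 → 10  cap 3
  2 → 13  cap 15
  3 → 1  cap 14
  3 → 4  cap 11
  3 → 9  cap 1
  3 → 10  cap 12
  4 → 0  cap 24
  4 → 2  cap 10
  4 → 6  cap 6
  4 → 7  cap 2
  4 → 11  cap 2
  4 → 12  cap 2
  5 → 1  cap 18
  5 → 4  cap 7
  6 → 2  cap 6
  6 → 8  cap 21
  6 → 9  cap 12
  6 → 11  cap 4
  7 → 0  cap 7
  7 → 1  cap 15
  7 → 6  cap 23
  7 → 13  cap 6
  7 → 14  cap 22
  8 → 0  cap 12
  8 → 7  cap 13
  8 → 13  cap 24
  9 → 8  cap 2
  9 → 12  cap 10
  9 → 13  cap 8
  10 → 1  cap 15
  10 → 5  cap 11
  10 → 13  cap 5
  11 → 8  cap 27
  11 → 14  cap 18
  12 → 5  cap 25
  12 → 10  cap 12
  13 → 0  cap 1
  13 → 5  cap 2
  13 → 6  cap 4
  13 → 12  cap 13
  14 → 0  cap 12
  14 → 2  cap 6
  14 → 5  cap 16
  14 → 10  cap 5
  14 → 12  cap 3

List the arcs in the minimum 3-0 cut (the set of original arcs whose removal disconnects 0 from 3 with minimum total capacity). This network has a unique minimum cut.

augment #1: 3→4→0 push 11
augment #2: 3→1→13→0 push 1
augment #3: 3→9→8→0 push 1
augment #4: 3→10→5→4→0 push 7
augment #5: 3→1→13→6→8→0 push 4
max flow = 24; residual-reachable set from 3 gives S-side
cut edges (S→T): {(3,4), (3,9), (5,4), (13,0), (13,6)} total cap 24

Min-cut arcs: {(3,4), (3,9), (5,4), (13,0), (13,6)} (total capacity 24)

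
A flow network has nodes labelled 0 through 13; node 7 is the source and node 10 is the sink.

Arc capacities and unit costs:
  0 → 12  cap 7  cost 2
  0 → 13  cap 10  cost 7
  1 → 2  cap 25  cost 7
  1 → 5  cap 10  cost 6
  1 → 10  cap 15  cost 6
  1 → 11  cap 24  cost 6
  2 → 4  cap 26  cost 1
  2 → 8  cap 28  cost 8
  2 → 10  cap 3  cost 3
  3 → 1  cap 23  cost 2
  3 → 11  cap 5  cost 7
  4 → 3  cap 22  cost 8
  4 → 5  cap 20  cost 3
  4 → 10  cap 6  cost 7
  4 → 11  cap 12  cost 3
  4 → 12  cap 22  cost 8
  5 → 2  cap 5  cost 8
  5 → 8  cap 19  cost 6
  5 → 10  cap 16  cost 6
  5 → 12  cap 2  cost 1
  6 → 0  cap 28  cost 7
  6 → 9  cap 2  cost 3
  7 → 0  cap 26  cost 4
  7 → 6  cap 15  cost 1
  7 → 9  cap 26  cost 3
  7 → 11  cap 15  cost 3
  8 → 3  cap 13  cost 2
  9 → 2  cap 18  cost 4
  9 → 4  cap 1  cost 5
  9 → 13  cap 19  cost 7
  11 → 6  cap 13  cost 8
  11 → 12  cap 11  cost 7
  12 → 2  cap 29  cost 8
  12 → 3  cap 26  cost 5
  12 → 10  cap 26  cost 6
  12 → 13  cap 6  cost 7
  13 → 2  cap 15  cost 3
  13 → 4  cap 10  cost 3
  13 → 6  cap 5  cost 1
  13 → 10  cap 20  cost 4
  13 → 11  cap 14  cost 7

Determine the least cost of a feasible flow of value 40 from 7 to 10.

shortest-cost path #1: 7→9→2→10 push 3 @ unit cost 10 (adds 30)
shortest-cost path #2: 7→0→12→10 push 7 @ unit cost 12 (adds 84)
shortest-cost path #3: 7→9→13→10 push 19 @ unit cost 14 (adds 266)
shortest-cost path #4: 7→9→4→10 push 1 @ unit cost 15 (adds 15)
shortest-cost path #5: 7→9→2→4→10 push 3 @ unit cost 15 (adds 45)
shortest-cost path #6: 7→0→13→10 push 1 @ unit cost 15 (adds 15)
shortest-cost path #7: 7→11→12→10 push 6 @ unit cost 16 (adds 96)
total cost = 551

Minimum cost for 40 units: 551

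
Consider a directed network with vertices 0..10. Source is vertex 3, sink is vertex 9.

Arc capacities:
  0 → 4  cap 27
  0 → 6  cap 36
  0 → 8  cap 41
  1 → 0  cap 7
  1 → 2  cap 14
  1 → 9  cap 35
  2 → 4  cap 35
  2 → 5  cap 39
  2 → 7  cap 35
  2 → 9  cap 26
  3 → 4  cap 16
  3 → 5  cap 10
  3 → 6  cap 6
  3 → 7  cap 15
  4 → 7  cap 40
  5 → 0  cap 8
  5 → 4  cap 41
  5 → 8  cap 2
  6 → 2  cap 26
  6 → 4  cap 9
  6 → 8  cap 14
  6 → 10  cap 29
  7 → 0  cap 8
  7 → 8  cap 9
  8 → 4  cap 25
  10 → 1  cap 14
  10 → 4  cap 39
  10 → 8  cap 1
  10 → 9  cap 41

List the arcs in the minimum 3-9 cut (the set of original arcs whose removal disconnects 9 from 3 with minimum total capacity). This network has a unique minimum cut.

augment #1: 3→6→2→9 push 6
augment #2: 3→5→0→6→2→9 push 8
augment #3: 3→7→0→6→2→9 push 8
max flow = 22; residual-reachable set from 3 gives S-side
cut edges (S→T): {(3,6), (5,0), (7,0)} total cap 22

Min-cut arcs: {(3,6), (5,0), (7,0)} (total capacity 22)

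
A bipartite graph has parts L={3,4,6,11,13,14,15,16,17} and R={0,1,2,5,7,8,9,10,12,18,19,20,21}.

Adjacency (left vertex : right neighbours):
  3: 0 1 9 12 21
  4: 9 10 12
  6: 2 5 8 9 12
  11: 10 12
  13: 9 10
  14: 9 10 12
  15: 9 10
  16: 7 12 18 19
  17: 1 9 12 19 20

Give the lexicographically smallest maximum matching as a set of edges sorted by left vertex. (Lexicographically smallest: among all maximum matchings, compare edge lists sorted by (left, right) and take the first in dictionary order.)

|M| = 7 (so the lex-smallest maximum matching has 7 edges)
process left vertices in ascending order; for each, take the smallest-labelled available neighbour that still permits 7 edges overall, or leave it unmatched if none does
lex-smallest matching: {3-0, 4-9, 6-2, 11-10, 14-12, 16-7, 17-1}

Lex-smallest maximum matching: {(3,0), (4,9), (6,2), (11,10), (14,12), (16,7), (17,1)}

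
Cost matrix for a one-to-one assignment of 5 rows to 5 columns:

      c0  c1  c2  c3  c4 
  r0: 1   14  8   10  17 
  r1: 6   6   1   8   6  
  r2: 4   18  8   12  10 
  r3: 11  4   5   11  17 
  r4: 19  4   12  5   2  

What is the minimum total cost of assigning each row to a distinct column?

optimal assignment: row0→col0 (cost 1), row1→col2 (cost 1), row2→col3 (cost 12), row3→col1 (cost 4), row4→col4 (cost 2)
total = 1 + 1 + 12 + 4 + 2 = 20

Minimum assignment cost: 20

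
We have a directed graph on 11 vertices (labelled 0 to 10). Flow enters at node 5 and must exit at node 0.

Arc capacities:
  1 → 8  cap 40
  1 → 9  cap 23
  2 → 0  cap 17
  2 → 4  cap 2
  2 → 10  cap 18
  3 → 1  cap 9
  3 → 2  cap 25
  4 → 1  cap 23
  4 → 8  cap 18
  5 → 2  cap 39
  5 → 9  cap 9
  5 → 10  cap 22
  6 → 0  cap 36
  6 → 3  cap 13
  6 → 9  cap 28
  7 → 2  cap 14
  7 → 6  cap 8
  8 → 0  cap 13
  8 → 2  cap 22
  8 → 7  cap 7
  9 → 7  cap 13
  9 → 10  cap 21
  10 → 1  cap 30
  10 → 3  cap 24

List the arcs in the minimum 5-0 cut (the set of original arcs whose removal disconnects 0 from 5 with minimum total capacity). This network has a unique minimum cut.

augment #1: 5→2→0 push 17
augment #2: 5→2→4→8→0 push 2
augment #3: 5→9→7→6→0 push 8
augment #4: 5→10→1→8→0 push 11
max flow = 38; residual-reachable set from 5 gives S-side
cut edges (S→T): {(2,0), (7,6), (8,0)} total cap 38

Min-cut arcs: {(2,0), (7,6), (8,0)} (total capacity 38)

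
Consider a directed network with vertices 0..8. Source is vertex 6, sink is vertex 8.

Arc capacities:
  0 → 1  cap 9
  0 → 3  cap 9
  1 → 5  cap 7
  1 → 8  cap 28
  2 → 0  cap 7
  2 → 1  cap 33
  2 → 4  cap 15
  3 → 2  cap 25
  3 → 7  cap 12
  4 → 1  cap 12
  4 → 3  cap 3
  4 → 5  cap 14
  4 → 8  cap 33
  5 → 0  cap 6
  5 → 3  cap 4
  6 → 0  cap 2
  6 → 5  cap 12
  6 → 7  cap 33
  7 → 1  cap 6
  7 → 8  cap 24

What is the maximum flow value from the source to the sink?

Maximum flow value: 42

augment #1: 6→7→8 bottleneck 24, total now 24
augment #2: 6→0→1→8 bottleneck 2, total now 26
augment #3: 6→7→1→8 bottleneck 6, total now 32
augment #4: 6→5→0→1→8 bottleneck 6, total now 38
augment #5: 6→5→3→2→1→8 bottleneck 4, total now 42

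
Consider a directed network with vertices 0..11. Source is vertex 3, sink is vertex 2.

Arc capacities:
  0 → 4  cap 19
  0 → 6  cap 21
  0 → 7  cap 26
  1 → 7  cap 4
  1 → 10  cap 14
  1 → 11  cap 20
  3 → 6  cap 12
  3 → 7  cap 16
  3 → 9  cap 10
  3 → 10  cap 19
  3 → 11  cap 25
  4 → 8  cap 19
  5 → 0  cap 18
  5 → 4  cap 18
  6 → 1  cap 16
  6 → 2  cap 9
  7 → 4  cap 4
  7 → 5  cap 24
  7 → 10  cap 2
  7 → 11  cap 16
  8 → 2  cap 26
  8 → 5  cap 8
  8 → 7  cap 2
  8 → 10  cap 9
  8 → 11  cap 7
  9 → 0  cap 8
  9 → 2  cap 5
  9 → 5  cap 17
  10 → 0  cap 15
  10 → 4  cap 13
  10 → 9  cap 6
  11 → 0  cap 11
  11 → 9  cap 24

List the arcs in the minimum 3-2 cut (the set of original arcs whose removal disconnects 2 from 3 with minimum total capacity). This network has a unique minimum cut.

augment #1: 3→6→2 push 9
augment #2: 3→9→2 push 5
augment #3: 3→7→4→8→2 push 4
augment #4: 3→10→4→8→2 push 13
augment #5: 3→7→5→4→8→2 push 2
max flow = 33; residual-reachable set from 3 gives S-side
cut edges (S→T): {(4,8), (6,2), (9,2)} total cap 33

Min-cut arcs: {(4,8), (6,2), (9,2)} (total capacity 33)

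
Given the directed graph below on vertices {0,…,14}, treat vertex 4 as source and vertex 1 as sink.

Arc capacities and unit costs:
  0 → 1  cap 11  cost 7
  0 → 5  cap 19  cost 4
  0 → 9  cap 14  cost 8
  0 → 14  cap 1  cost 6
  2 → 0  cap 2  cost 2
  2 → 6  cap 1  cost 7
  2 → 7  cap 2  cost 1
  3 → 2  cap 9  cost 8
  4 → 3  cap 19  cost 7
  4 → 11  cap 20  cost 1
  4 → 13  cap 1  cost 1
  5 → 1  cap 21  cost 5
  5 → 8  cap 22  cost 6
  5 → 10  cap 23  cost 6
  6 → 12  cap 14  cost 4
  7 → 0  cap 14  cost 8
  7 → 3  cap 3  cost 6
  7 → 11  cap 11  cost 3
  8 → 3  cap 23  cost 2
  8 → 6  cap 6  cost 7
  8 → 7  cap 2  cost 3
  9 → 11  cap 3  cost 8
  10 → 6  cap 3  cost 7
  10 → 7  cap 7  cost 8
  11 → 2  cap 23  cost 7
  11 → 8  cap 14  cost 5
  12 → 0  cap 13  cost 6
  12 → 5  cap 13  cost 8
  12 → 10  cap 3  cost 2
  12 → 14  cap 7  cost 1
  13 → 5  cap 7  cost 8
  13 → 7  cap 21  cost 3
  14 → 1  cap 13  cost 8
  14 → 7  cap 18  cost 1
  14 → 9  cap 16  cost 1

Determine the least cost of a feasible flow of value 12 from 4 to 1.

shortest-cost path #1: 4→13→5→1 push 1 @ unit cost 14 (adds 14)
shortest-cost path #2: 4→11→2→0→1 push 2 @ unit cost 17 (adds 34)
shortest-cost path #3: 4→11→2→7→0→1 push 2 @ unit cost 24 (adds 48)
shortest-cost path #4: 4→11→8→7→0→1 push 2 @ unit cost 24 (adds 48)
shortest-cost path #5: 4→11→8→6→12→14→1 push 5 @ unit cost 26 (adds 130)
total cost = 274

Minimum cost for 12 units: 274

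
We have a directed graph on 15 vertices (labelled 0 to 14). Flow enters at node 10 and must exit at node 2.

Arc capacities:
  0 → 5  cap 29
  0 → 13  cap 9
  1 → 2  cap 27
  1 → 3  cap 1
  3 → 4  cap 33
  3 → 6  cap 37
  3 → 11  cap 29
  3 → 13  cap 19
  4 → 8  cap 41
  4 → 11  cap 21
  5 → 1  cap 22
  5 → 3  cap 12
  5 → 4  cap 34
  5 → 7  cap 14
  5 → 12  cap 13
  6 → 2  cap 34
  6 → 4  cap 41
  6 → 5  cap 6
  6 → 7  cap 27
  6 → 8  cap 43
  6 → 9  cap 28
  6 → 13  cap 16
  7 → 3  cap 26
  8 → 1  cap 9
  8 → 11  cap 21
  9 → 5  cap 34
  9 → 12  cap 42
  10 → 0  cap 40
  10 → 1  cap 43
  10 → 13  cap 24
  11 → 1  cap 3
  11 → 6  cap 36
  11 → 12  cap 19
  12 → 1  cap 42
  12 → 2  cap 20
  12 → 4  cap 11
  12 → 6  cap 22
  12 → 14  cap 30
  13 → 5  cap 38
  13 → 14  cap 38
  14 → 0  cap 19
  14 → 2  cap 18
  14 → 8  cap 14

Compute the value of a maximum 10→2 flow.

Maximum flow value: 90

augment #1: 10→1→2 bottleneck 27, total now 27
augment #2: 10→13→14→2 bottleneck 18, total now 45
augment #3: 10→0→5→12→2 bottleneck 13, total now 58
augment #4: 10→1→3→6→2 bottleneck 1, total now 59
augment #5: 10→0→5→3→6→2 bottleneck 12, total now 71
augment #6: 10→0→5→4→11→6→2 bottleneck 4, total now 75
augment #7: 10→13→5→4→11→6→2 bottleneck 6, total now 81
augment #8: 10→0→13→5→4→11→6→2 bottleneck 9, total now 90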